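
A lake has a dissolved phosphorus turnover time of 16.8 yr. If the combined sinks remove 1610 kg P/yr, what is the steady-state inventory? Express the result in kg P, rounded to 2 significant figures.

27000 kg P

τ = M/F ⇒ M = τ × F = 16.8 × 1610 = 27050 kg P.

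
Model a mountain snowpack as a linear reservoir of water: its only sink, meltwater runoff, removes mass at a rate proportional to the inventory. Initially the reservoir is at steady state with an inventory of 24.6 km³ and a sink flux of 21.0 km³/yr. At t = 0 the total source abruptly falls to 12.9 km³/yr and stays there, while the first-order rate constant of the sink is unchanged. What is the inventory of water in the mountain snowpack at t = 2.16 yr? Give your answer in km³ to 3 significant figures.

16.6 km³

The sink rate constant is k = F₀/M₀ = 21.0/24.6 = 0.8537 yr⁻¹.
Solving dM/dt = F₁ − kM with M(0) = M₀ gives M(t) = F₁/k + (M₀ − F₁/k)·e^(−kt).
F₁/k = 12.9/0.8537 = 15.111 km³; kt = 0.8537 × 2.16 = 1.844, e^(−kt) = 0.1582.
M(2.16) = 15.111 + (24.6 − 15.111) × 0.1582 = 15.111 + 1.501 = 16.613 km³.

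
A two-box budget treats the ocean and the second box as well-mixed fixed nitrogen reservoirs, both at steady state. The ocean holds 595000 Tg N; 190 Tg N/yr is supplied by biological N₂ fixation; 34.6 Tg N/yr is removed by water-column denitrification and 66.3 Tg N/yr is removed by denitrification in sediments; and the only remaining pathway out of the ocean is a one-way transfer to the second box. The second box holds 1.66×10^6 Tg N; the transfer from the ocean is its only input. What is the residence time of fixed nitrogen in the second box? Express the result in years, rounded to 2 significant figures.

Balance the ocean: ΣF_in = 190.00 Tg N/yr.
Transfer to the second box = ΣF_in − (34.6 + 66.3) = 89.100 Tg N/yr.
At steady state the output of the second box equals its input, 89.100 Tg N/yr.
τ = M / F = 1.66×10^6 / 89.100 = 18630 yr.

19000 yr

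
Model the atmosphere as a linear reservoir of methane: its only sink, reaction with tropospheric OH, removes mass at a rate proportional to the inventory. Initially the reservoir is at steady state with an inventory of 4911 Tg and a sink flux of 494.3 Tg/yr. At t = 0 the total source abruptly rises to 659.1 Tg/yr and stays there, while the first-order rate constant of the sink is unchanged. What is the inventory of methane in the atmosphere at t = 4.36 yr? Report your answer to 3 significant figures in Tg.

τ = M₀/F₀ = 4911/494.3 = 9.935 yr; rate constant k = 1/τ.
New steady state M_∞ = F₁/k = F₁·τ = 659.1 × 9.935 = 6548.3 Tg.
M(t) = M_∞ + (M₀ − M_∞)·e^(−t/τ); t/τ = 4.36/9.935 = 0.4388, so e^(−t/τ) = 0.6448.
M(t) = 6548.3 − 1637 × 0.6448 = 5492.6 Tg.

5490 Tg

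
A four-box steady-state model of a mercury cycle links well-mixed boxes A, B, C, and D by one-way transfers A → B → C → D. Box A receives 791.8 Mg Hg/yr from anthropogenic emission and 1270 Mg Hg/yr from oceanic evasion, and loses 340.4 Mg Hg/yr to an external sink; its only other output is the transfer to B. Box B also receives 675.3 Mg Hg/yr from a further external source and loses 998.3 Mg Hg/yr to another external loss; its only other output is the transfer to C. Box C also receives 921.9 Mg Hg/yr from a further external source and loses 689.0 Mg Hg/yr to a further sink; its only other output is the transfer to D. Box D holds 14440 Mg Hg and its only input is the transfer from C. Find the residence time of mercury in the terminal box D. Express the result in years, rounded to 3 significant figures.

8.85 yr

Box A: F(A→B) = (791.8 + 1270) − 340.4 = 1721.4 Mg Hg/yr.
Box B: F(B→C) = (1721.4 + 675.3) − 998.3 = 1398.4 Mg Hg/yr.
Box C: F(C→D) = (1398.4 + 921.9) − 689.0 = 1631.3 Mg Hg/yr.
Box D throughput = its input = 1631.3 Mg Hg/yr; τ = 14440 / 1631.3 = 8.852 yr.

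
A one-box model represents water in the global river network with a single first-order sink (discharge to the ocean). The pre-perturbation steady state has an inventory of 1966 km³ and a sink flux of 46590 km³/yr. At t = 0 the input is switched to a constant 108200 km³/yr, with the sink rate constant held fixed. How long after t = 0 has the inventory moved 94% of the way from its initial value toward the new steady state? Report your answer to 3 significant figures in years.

0.119 yr

τ = M₀/F₀ = 1966/46590 = 0.04220 yr.
The remaining gap fraction is e^(−t/τ); 94% covered ⇒ e^(−t/τ) = 0.0600.
t = −τ ln(0.0600) = 0.04220 × 2.813 = 0.1187 yr.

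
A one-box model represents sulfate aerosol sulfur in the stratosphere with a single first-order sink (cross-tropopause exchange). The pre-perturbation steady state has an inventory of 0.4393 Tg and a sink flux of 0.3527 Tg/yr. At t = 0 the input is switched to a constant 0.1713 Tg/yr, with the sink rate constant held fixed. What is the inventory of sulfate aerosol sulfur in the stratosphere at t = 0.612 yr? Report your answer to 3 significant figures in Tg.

The sink rate constant is k = F₀/M₀ = 0.3527/0.4393 = 0.8029 yr⁻¹.
Solving dM/dt = F₁ − kM with M(0) = M₀ gives M(t) = F₁/k + (M₀ − F₁/k)·e^(−kt).
F₁/k = 0.1713/0.8029 = 0.21336 Tg; kt = 0.8029 × 0.612 = 0.4914, e^(−kt) = 0.6118.
M(0.612) = 0.21336 + (0.4393 − 0.21336) × 0.6118 = 0.21336 + 0.1382 = 0.35159 Tg.

0.352 Tg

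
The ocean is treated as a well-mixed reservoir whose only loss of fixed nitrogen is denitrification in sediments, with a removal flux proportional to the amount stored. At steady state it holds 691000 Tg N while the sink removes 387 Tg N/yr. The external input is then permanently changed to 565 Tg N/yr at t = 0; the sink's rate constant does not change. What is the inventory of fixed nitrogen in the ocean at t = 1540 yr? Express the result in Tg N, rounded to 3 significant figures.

The sink rate constant is k = F₀/M₀ = 387/691000 = 0.0005601 yr⁻¹.
Solving dM/dt = F₁ − kM with M(0) = M₀ gives M(t) = F₁/k + (M₀ − F₁/k)·e^(−kt).
F₁/k = 565/0.0005601 = 1.0088×10^6 Tg N; kt = 0.0005601 × 1540 = 0.8625, e^(−kt) = 0.4221.
M(1540) = 1.0088×10^6 + (691000 − 1.0088×10^6) × 0.4221 = 1.0088×10^6 − 134200 = 874670 Tg N.

875000 Tg N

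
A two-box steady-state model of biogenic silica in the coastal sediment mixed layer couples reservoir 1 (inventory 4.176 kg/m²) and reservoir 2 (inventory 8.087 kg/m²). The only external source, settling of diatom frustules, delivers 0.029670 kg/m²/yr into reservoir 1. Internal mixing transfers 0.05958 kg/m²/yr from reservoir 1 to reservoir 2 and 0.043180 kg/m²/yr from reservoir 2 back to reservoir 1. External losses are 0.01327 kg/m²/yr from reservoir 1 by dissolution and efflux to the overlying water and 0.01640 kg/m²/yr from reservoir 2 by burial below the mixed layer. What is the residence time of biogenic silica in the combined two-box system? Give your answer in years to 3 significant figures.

413 yr

Treat the two boxes together as one reservoir: the mixing fluxes between them are internal recycling, so τ = ΣM / Σ(external losses).
M_total = 4.176 + 8.087 = 12.263 kg/m².
ΣF_external_out = 0.01327 + 0.01640 = 0.029670 kg/m²/yr.
τ = M_total / ΣF_ext = 12.263 / 0.029670 = 413.3 yr.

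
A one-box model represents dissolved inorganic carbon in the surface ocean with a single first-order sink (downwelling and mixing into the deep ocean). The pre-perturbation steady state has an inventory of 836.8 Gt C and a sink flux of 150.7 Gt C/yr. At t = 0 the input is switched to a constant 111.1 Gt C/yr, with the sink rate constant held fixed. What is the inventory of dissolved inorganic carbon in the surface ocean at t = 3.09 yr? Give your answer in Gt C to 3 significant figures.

τ = M₀/F₀ = 836.8/150.7 = 5.553 yr; rate constant k = 1/τ.
New steady state M_∞ = F₁/k = F₁·τ = 111.1 × 5.553 = 616.91 Gt C.
M(t) = M_∞ + (M₀ − M_∞)·e^(−t/τ); t/τ = 3.09/5.553 = 0.5565, so e^(−t/τ) = 0.5732.
M(t) = 616.91 + 219.9 × 0.5732 = 742.96 Gt C.

743 Gt C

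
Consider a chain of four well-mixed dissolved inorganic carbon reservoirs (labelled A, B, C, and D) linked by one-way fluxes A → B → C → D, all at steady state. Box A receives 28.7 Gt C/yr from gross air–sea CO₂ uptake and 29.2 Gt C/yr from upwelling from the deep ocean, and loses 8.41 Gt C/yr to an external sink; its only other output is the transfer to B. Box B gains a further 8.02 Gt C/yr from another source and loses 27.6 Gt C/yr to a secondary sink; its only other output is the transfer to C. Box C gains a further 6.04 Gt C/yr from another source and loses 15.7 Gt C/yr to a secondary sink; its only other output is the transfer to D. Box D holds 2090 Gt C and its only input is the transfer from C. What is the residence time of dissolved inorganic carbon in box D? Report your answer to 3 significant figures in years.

Box A: F(A→B) = (28.7 + 29.2) − 8.41 = 49.490 Gt C/yr.
Box B: F(B→C) = (49.490 + 8.02) − 27.6 = 29.910 Gt C/yr.
Box C: F(C→D) = (29.910 + 6.04) − 15.7 = 20.250 Gt C/yr.
Box D throughput = its input = 20.250 Gt C/yr; τ = 2090 / 20.250 = 103.2 yr.

103 yr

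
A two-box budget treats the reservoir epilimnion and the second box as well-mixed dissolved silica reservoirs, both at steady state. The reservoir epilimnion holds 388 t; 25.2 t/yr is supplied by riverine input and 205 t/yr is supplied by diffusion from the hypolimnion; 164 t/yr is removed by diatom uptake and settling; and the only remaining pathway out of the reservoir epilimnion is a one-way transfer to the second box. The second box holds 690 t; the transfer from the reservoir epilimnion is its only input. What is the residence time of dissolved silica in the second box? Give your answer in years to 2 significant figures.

Balance the reservoir epilimnion: ΣF_in = 25.2 + 205 = 230.20 t/yr.
Transfer to the second box = ΣF_in − (164) = 66.200 t/yr.
At steady state the output of the second box equals its input, 66.200 t/yr.
τ = M / F = 690 / 66.200 = 10.42 yr.

10 yr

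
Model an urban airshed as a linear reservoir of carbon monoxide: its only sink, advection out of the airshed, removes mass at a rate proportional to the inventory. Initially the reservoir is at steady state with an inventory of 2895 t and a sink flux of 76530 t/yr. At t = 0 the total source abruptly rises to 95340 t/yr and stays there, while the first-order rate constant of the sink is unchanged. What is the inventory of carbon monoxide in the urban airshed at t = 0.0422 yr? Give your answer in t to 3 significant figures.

3370 t

Residence time τ = M₀/F₀ = 0.03783 yr. The eventual steady state is M_∞ = M₀·(F₁/F₀) = 2895 × 95340/76530 = 3606.6 t.
The anomaly ΔM(t) = M(t) − M_∞ decays as ΔM₀·e^(−t/τ) with ΔM₀ = 2895 − 3606.6 = −711.6 t.
At t = 0.0422 yr, e^(−t/τ) = e^(−1.116) = 0.3277, so ΔM = −233.2 t and M = 3606.6 − 233.2 = 3373.4 t.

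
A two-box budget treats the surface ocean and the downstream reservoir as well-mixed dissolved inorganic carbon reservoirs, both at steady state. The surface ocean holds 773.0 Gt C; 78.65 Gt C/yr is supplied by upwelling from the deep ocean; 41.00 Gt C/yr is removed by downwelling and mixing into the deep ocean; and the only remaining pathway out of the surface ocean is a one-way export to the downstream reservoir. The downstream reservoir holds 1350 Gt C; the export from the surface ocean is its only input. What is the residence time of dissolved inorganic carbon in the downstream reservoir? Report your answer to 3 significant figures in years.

Balance the surface ocean: ΣF_in = 78.650 Gt C/yr.
Export to the downstream reservoir = ΣF_in − (41.00) = 37.650 Gt C/yr.
At steady state the output of the downstream reservoir equals its input, 37.650 Gt C/yr.
τ = M / F = 1350 / 37.650 = 35.86 yr.

35.9 yr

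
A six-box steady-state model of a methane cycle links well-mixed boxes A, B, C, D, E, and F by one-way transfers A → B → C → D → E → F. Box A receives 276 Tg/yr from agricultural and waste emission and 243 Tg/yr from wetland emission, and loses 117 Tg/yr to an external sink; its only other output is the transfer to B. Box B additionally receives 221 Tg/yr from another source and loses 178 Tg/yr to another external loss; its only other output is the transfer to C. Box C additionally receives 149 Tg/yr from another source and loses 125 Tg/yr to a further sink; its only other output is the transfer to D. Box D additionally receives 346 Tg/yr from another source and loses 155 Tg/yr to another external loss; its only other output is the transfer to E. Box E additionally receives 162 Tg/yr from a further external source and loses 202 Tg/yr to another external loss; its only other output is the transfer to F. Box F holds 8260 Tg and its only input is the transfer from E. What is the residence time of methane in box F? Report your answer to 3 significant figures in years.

13.3 yr

Box A: F(A→B) = (276 + 243) − 117 = 402.00 Tg/yr.
Box B: F(B→C) = (402.00 + 221) − 178 = 445.00 Tg/yr.
Box C: F(C→D) = (445.00 + 149) − 125 = 469.00 Tg/yr.
Box D: F(D→E) = (469.00 + 346) − 155 = 660.00 Tg/yr.
Box E: F(E→F) = (660.00 + 162) − 202 = 620.00 Tg/yr.
Box F throughput = its input = 620.00 Tg/yr; τ = 8260 / 620.00 = 13.32 yr.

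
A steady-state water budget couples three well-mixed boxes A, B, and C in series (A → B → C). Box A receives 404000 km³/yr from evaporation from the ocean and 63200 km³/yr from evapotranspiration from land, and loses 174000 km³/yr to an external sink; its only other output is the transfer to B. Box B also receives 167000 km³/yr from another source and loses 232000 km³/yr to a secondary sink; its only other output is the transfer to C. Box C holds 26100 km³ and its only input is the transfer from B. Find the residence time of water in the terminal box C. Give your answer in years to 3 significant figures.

0.114 yr

Box A: F(A→B) = (404000 + 63200) − 174000 = 293200 km³/yr.
Box B: F(B→C) = (293200 + 167000) − 232000 = 228200 km³/yr.
Box C throughput = its input = 228200 km³/yr; τ = 26100 / 228200 = 0.1144 yr.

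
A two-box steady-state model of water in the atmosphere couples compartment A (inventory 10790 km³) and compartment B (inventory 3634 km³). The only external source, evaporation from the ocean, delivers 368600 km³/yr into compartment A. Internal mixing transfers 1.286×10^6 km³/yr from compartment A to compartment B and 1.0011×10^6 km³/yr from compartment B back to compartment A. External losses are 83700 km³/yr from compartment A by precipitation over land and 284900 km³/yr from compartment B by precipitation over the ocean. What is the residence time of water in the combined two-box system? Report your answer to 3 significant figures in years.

0.0391 yr

For the system as a whole, the A↔B exchange is internal and contributes nothing to the throughput; only the external sinks remove mass.
M_total = 10790 + 3634 = 14424 km³.
ΣF_external_out = 83700 + 284900 = 368600 km³/yr.
τ = M_total / ΣF_ext = 14424 / 368600 = 0.03913 yr.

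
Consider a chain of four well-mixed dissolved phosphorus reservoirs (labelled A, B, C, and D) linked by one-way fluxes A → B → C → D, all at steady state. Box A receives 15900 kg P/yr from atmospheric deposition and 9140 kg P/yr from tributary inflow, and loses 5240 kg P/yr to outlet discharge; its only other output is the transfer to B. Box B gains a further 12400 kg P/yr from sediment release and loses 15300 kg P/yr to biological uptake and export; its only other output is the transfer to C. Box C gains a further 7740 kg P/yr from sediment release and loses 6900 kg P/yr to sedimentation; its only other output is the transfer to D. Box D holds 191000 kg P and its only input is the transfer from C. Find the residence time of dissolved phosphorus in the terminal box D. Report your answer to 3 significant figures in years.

10.8 yr

Box A: F(A→B) = (15900 + 9140) − 5240 = 19800 kg P/yr.
Box B: F(B→C) = (19800 + 12400) − 15300 = 16900 kg P/yr.
Box C: F(C→D) = (16900 + 7740) − 6900 = 17740 kg P/yr.
Box D throughput = its input = 17740 kg P/yr; τ = 191000 / 17740 = 10.77 yr.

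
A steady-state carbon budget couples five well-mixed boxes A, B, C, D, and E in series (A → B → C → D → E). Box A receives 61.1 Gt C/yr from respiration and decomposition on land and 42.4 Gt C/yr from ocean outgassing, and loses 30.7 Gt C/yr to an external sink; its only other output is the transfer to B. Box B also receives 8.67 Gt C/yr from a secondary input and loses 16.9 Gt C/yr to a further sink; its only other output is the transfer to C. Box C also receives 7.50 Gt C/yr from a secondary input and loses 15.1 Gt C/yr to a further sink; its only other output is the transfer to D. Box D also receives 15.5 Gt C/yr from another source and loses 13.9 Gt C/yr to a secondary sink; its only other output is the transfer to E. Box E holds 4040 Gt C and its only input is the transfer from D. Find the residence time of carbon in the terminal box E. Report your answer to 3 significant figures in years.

69.0 yr

Box A: F(A→B) = (61.1 + 42.4) − 30.7 = 72.800 Gt C/yr.
Box B: F(B→C) = (72.800 + 8.67) − 16.9 = 64.570 Gt C/yr.
Box C: F(C→D) = (64.570 + 7.50) − 15.1 = 56.970 Gt C/yr.
Box D: F(D→E) = (56.970 + 15.5) − 13.9 = 58.570 Gt C/yr.
Box E throughput = its input = 58.570 Gt C/yr; τ = 4040 / 58.570 = 68.98 yr.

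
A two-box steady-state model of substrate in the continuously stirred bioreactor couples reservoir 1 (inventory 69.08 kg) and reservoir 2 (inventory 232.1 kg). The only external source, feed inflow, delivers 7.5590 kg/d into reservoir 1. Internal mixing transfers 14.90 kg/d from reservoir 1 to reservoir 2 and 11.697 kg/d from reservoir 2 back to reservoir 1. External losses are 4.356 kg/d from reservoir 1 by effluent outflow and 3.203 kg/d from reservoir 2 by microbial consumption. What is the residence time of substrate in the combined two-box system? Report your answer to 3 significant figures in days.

Residence time in the combined system uses the total inventory and the total *external* removal — internal exchanges between the two boxes cancel.
M_total = 69.08 + 232.1 = 301.18 kg.
ΣF_external_out = 4.356 + 3.203 = 7.5590 kg/d.
τ = M_total / ΣF_ext = 301.18 / 7.5590 = 39.84 d.

39.8 d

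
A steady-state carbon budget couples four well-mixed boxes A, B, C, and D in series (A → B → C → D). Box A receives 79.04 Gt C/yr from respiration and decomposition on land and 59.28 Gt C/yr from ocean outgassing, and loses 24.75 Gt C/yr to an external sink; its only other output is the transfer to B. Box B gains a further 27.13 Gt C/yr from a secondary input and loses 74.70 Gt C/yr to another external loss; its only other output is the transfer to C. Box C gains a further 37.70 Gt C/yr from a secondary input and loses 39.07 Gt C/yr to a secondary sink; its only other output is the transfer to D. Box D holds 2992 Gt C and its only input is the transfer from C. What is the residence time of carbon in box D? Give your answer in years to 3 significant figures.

46.3 yr

Box A: F(A→B) = (79.04 + 59.28) − 24.75 = 113.57 Gt C/yr.
Box B: F(B→C) = (113.57 + 27.13) − 74.70 = 66.000 Gt C/yr.
Box C: F(C→D) = (66.000 + 37.70) − 39.07 = 64.630 Gt C/yr.
Box D throughput = its input = 64.630 Gt C/yr; τ = 2992 / 64.630 = 46.29 yr.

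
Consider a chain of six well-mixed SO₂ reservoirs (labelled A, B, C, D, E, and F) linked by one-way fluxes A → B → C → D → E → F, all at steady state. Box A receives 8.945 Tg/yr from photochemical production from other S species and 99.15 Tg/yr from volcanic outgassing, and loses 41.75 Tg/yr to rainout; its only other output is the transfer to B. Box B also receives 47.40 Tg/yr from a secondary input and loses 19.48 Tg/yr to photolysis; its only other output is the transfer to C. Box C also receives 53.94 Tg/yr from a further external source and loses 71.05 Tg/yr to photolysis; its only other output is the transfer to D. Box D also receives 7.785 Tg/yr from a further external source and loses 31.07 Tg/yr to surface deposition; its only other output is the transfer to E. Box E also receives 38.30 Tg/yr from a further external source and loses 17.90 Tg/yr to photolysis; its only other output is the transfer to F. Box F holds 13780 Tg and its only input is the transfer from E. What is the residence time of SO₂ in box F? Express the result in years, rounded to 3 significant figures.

Box A: F(A→B) = (8.945 + 99.15) − 41.75 = 66.345 Tg/yr.
Box B: F(B→C) = (66.345 + 47.40) − 19.48 = 94.265 Tg/yr.
Box C: F(C→D) = (94.265 + 53.94) − 71.05 = 77.155 Tg/yr.
Box D: F(D→E) = (77.155 + 7.785) − 31.07 = 53.870 Tg/yr.
Box E: F(E→F) = (53.870 + 38.30) − 17.90 = 74.270 Tg/yr.
Box F throughput = its input = 74.270 Tg/yr; τ = 13780 / 74.270 = 185.5 yr.

186 yr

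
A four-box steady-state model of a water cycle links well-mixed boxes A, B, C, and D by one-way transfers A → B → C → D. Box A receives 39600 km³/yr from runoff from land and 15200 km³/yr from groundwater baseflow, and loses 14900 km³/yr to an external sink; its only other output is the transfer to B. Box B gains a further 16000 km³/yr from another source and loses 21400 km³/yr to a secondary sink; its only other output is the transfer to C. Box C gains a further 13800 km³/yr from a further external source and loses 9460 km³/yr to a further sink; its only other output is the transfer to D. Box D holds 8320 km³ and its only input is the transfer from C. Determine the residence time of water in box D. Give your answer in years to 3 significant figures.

Box A: F(A→B) = (39600 + 15200) − 14900 = 39900 km³/yr.
Box B: F(B→C) = (39900 + 16000) − 21400 = 34500 km³/yr.
Box C: F(C→D) = (34500 + 13800) − 9460 = 38840 km³/yr.
Box D throughput = its input = 38840 km³/yr; τ = 8320 / 38840 = 0.2142 yr.

0.214 yr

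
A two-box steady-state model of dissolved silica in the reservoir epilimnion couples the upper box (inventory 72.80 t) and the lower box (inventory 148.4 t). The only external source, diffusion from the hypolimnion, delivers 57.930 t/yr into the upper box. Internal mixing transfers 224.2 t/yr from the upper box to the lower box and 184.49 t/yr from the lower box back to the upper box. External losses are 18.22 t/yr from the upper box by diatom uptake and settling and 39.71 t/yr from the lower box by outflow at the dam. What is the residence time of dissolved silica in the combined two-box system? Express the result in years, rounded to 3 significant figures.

Treat the two boxes together as one reservoir: the mixing fluxes between them are internal recycling, so τ = ΣM / Σ(external losses).
M_total = 72.80 + 148.4 = 221.20 t.
ΣF_external_out = 18.22 + 39.71 = 57.930 t/yr.
τ = M_total / ΣF_ext = 221.20 / 57.930 = 3.818 yr.

3.82 yr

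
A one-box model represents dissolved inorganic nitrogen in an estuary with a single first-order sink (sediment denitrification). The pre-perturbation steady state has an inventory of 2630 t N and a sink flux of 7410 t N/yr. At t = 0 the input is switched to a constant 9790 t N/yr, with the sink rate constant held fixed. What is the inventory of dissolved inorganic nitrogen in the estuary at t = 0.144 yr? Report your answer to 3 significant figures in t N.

2910 t N

The sink rate constant is k = F₀/M₀ = 7410/2630 = 2.817 yr⁻¹.
Solving dM/dt = F₁ − kM with M(0) = M₀ gives M(t) = F₁/k + (M₀ − F₁/k)·e^(−kt).
F₁/k = 9790/2.817 = 3474.7 t N; kt = 2.817 × 0.144 = 0.4057, e^(−kt) = 0.6665.
M(0.144) = 3474.7 + (2630 − 3474.7) × 0.6665 = 3474.7 − 563.0 = 2911.7 t N.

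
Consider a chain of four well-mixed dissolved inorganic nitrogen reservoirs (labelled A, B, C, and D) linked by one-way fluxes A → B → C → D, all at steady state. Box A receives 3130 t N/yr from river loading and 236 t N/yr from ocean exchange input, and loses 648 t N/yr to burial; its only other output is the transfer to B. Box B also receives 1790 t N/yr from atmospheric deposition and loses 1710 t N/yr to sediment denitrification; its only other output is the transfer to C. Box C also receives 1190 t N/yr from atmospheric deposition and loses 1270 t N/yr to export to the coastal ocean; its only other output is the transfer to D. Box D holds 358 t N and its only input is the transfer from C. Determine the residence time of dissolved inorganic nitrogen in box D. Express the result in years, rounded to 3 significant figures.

Box A: F(A→B) = (3130 + 236) − 648 = 2718.0 t N/yr.
Box B: F(B→C) = (2718.0 + 1790) − 1710 = 2798.0 t N/yr.
Box C: F(C→D) = (2798.0 + 1190) − 1270 = 2718.0 t N/yr.
Box D throughput = its input = 2718.0 t N/yr; τ = 358 / 2718.0 = 0.1317 yr.

0.132 yr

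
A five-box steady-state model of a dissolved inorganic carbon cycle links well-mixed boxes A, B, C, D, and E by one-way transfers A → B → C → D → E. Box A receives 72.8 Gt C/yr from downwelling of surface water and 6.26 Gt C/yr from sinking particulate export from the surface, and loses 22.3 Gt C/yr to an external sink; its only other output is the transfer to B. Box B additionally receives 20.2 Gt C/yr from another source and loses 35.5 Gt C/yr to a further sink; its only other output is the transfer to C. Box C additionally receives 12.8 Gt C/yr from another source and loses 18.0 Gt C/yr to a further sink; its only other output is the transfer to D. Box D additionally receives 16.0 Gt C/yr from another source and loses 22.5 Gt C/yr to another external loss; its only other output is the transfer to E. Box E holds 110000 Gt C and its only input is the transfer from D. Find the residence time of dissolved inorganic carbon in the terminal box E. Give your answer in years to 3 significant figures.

Box A: F(A→B) = (72.8 + 6.26) − 22.3 = 56.760 Gt C/yr.
Box B: F(B→C) = (56.760 + 20.2) − 35.5 = 41.460 Gt C/yr.
Box C: F(C→D) = (41.460 + 12.8) − 18.0 = 36.260 Gt C/yr.
Box D: F(D→E) = (36.260 + 16.0) − 22.5 = 29.760 Gt C/yr.
Box E throughput = its input = 29.760 Gt C/yr; τ = 110000 / 29.760 = 3696 yr.

3700 yr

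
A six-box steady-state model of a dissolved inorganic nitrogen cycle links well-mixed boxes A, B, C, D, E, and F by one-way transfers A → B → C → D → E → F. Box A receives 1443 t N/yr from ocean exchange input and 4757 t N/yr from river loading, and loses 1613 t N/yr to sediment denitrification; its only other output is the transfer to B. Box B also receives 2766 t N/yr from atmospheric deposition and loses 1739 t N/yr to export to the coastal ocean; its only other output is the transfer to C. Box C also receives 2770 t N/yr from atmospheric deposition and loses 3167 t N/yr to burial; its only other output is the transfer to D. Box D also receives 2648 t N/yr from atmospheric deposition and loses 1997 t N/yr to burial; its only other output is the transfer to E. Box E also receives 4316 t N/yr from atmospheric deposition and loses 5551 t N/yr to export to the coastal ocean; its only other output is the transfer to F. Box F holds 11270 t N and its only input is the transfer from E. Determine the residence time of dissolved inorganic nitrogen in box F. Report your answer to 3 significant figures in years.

2.43 yr

Box A: F(A→B) = (1443 + 4757) − 1613 = 4587.0 t N/yr.
Box B: F(B→C) = (4587.0 + 2766) − 1739 = 5614.0 t N/yr.
Box C: F(C→D) = (5614.0 + 2770) − 3167 = 5217.0 t N/yr.
Box D: F(D→E) = (5217.0 + 2648) − 1997 = 5868.0 t N/yr.
Box E: F(E→F) = (5868.0 + 4316) − 5551 = 4633.0 t N/yr.
Box F throughput = its input = 4633.0 t N/yr; τ = 11270 / 4633.0 = 2.433 yr.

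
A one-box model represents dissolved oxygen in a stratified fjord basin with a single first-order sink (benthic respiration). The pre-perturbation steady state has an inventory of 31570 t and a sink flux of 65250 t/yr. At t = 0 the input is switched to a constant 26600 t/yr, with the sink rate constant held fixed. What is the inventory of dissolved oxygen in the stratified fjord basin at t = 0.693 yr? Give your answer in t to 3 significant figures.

17300 t

The sink rate constant is k = F₀/M₀ = 65250/31570 = 2.067 yr⁻¹.
Solving dM/dt = F₁ − kM with M(0) = M₀ gives M(t) = F₁/k + (M₀ − F₁/k)·e^(−kt).
F₁/k = 26600/2.067 = 12870 t; kt = 2.067 × 0.693 = 1.432, e^(−kt) = 0.2388.
M(0.693) = 12870 + (31570 − 12870) × 0.2388 = 12870 + 4465 = 17335 t.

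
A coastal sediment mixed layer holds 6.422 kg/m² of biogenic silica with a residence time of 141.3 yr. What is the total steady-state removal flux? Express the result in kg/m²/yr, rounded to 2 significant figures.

F = M / τ = 6.422 / 141.3 = 0.04545 kg/m²/yr.

0.045 kg/m²/yr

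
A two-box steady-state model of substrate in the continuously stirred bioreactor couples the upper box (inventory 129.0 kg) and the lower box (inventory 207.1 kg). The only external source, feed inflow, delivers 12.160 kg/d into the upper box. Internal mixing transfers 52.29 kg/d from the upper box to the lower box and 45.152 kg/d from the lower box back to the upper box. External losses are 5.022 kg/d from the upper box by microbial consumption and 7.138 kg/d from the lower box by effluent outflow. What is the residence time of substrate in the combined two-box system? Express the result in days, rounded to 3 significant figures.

27.6 d

Treat the two boxes together as one reservoir: the mixing fluxes between them are internal recycling, so τ = ΣM / Σ(external losses).
M_total = 129.0 + 207.1 = 336.10 kg.
ΣF_external_out = 5.022 + 7.138 = 12.160 kg/d.
τ = M_total / ΣF_ext = 336.10 / 12.160 = 27.64 d.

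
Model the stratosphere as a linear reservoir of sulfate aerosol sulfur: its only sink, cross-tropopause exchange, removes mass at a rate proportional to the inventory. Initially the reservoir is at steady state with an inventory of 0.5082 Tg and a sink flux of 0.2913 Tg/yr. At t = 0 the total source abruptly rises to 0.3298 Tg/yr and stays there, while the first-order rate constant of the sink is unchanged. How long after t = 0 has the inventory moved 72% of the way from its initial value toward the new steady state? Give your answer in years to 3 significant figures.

τ = M₀/F₀ = 0.5082/0.2913 = 1.745 yr.
The remaining gap fraction is e^(−t/τ); 72% covered ⇒ e^(−t/τ) = 0.280.
t = −τ ln(0.280) = 1.745 × 1.273 = 2.221 yr.

2.22 yr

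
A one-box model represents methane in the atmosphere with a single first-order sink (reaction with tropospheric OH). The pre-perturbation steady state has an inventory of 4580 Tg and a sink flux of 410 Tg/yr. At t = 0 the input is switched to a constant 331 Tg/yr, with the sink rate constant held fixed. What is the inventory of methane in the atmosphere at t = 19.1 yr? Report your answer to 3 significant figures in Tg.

The sink rate constant is k = F₀/M₀ = 410/4580 = 0.08952 yr⁻¹.
Solving dM/dt = F₁ − kM with M(0) = M₀ gives M(t) = F₁/k + (M₀ − F₁/k)·e^(−kt).
F₁/k = 331/0.08952 = 3697.5 Tg; kt = 0.08952 × 19.1 = 1.710, e^(−kt) = 0.1809.
M(19.1) = 3697.5 + (4580 − 3697.5) × 0.1809 = 3697.5 + 159.6 = 3857.2 Tg.

3860 Tg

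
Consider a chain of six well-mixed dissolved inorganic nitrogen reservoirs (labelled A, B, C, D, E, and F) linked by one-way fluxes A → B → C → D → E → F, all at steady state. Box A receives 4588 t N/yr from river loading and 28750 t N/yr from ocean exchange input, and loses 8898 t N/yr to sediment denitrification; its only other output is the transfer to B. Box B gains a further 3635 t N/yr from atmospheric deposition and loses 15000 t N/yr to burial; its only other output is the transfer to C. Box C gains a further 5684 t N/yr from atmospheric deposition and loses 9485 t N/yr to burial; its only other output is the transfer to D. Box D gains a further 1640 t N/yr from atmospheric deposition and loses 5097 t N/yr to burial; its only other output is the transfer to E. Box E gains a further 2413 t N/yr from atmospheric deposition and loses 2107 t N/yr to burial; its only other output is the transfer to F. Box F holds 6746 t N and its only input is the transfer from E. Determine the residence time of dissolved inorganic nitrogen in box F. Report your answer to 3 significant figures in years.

1.10 yr

Box A: F(A→B) = (4588 + 28750) − 8898 = 24440 t N/yr.
Box B: F(B→C) = (24440 + 3635) − 15000 = 13075 t N/yr.
Box C: F(C→D) = (13075 + 5684) − 9485 = 9274.0 t N/yr.
Box D: F(D→E) = (9274.0 + 1640) − 5097 = 5817.0 t N/yr.
Box E: F(E→F) = (5817.0 + 2413) − 2107 = 6123.0 t N/yr.
Box F throughput = its input = 6123.0 t N/yr; τ = 6746 / 6123.0 = 1.102 yr.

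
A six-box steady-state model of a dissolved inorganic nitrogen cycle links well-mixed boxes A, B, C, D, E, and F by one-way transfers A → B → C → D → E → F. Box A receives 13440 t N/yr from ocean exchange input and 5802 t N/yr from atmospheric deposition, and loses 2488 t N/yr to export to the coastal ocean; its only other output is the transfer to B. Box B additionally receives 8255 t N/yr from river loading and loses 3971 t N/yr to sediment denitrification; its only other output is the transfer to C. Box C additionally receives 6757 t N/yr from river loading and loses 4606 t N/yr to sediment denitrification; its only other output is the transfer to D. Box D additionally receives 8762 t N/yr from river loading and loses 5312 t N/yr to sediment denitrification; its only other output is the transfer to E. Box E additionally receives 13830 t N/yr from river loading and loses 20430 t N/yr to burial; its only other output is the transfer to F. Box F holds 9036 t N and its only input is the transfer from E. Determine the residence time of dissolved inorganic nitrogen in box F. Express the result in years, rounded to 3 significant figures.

0.451 yr

Box A: F(A→B) = (13440 + 5802) − 2488 = 16754 t N/yr.
Box B: F(B→C) = (16754 + 8255) − 3971 = 21038 t N/yr.
Box C: F(C→D) = (21038 + 6757) − 4606 = 23189 t N/yr.
Box D: F(D→E) = (23189 + 8762) − 5312 = 26639 t N/yr.
Box E: F(E→F) = (26639 + 13830) − 20430 = 20039 t N/yr.
Box F throughput = its input = 20039 t N/yr; τ = 9036 / 20039 = 0.4509 yr.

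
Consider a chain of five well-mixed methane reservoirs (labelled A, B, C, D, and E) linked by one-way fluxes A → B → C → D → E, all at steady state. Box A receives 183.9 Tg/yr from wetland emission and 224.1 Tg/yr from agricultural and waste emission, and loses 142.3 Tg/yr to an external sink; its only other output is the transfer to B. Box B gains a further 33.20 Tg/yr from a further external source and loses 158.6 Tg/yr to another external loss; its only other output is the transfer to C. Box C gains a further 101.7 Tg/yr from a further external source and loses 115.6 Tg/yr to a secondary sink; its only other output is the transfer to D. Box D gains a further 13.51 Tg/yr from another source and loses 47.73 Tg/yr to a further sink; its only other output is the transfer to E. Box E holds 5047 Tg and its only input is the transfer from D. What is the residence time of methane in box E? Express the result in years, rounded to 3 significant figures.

Box A: F(A→B) = (183.9 + 224.1) − 142.3 = 265.70 Tg/yr.
Box B: F(B→C) = (265.70 + 33.20) − 158.6 = 140.30 Tg/yr.
Box C: F(C→D) = (140.30 + 101.7) − 115.6 = 126.40 Tg/yr.
Box D: F(D→E) = (126.40 + 13.51) − 47.73 = 92.180 Tg/yr.
Box E throughput = its input = 92.180 Tg/yr; τ = 5047 / 92.180 = 54.75 yr.

54.8 yr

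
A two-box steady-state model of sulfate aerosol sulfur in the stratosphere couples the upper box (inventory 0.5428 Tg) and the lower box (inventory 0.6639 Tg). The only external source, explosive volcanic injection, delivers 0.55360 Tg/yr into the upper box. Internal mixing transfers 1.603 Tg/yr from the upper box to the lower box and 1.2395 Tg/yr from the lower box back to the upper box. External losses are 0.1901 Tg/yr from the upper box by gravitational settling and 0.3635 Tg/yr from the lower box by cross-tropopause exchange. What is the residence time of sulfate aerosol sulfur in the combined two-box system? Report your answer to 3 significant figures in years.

Treat the two boxes together as one reservoir: the mixing fluxes between them are internal recycling, so τ = ΣM / Σ(external losses).
M_total = 0.5428 + 0.6639 = 1.2067 Tg.
ΣF_external_out = 0.1901 + 0.3635 = 0.55360 Tg/yr.
τ = M_total / ΣF_ext = 1.2067 / 0.55360 = 2.180 yr.

2.18 yr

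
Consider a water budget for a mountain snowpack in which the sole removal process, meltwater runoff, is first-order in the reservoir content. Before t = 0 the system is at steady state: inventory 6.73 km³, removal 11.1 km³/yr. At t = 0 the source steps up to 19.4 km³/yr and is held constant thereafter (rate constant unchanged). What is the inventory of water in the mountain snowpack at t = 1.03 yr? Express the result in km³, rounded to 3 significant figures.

Residence time τ = M₀/F₀ = 0.6063 yr. The eventual steady state is M_∞ = M₀·(F₁/F₀) = 6.73 × 19.4/11.1 = 11.762 km³.
The anomaly ΔM(t) = M(t) − M_∞ decays as ΔM₀·e^(−t/τ) with ΔM₀ = 6.73 − 11.762 = −5.032 km³.
At t = 1.03 yr, e^(−t/τ) = e^(−1.699) = 0.1829, so ΔM = −0.9204 km³ and M = 11.762 − 0.9204 = 10.842 km³.

10.8 km³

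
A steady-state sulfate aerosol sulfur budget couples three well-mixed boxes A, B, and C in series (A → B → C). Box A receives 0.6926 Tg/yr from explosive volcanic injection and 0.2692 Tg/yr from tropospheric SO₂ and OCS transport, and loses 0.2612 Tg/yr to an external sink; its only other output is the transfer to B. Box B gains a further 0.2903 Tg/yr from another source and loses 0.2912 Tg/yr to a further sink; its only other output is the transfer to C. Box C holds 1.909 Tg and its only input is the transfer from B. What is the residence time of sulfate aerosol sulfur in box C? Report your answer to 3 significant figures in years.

Box A: F(A→B) = (0.6926 + 0.2692) − 0.2612 = 0.70060 Tg/yr.
Box B: F(B→C) = (0.70060 + 0.2903) − 0.2912 = 0.69970 Tg/yr.
Box C throughput = its input = 0.69970 Tg/yr; τ = 1.909 / 0.69970 = 2.728 yr.

2.73 yr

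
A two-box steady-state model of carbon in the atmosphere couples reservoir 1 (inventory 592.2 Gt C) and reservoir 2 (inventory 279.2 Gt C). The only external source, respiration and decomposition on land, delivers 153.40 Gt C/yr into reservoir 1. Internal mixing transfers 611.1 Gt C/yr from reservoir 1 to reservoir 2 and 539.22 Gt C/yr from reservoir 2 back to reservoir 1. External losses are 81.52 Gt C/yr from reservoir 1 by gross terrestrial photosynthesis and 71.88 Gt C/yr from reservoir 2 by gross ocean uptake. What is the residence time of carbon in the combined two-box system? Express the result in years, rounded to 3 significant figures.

For the system as a whole, the A↔B exchange is internal and contributes nothing to the throughput; only the external sinks remove mass.
M_total = 592.2 + 279.2 = 871.40 Gt C.
ΣF_external_out = 81.52 + 71.88 = 153.40 Gt C/yr.
τ = M_total / ΣF_ext = 871.40 / 153.40 = 5.681 yr.

5.68 yr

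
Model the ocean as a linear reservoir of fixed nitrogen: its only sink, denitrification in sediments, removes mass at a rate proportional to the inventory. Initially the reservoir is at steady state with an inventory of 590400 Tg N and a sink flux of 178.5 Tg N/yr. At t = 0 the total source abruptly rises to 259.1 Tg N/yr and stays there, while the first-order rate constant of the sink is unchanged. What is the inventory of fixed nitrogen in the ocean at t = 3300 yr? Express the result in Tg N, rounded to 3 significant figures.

759000 Tg N

The sink rate constant is k = F₀/M₀ = 178.5/590400 = 0.0003023 yr⁻¹.
Solving dM/dt = F₁ − kM with M(0) = M₀ gives M(t) = F₁/k + (M₀ − F₁/k)·e^(−kt).
F₁/k = 259.1/0.0003023 = 856990 Tg N; kt = 0.0003023 × 3300 = 0.9977, e^(−kt) = 0.3687.
M(3300) = 856990 + (590400 − 856990) × 0.3687 = 856990 − 98300 = 758690 Tg N.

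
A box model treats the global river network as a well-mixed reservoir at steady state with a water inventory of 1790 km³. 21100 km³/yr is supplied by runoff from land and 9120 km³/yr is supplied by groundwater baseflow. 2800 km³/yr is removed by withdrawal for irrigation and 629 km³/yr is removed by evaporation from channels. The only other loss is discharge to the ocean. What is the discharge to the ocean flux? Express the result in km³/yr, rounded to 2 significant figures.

At steady state ΣF_in = ΣF_out.
ΣF_in = 21100 + 9120 = 30220 km³/yr.
Discharge to the ocean flux = ΣF_in − (2800 + 629) = 30220 − 3429 = 26790 km³/yr.

27000 km³/yr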